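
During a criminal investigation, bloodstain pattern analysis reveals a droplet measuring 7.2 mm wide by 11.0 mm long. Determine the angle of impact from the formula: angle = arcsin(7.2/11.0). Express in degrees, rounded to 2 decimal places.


Blood spatter impact angle calculation:
width / length = 7.2 / 11.0 = 0.654545
angle = arcsin(0.654545)
angle = 40.89 degrees

40.89


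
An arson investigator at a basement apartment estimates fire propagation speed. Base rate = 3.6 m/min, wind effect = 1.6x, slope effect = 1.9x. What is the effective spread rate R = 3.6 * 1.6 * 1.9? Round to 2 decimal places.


Fire spread rate calculation:
R = R0 * wind_factor * slope_factor
= 3.6 * 1.6 * 1.9
= 5.76 * 1.9
= 10.94 m/min

10.94


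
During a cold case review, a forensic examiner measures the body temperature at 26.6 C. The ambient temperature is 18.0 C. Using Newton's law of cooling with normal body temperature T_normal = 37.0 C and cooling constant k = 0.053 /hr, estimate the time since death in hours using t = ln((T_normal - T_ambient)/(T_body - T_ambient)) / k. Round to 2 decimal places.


Using Newton's law of cooling:
t = ln((T_normal - T_ambient) / (T_body - T_ambient)) / k
T_normal - T_ambient = 19.0
T_body - T_ambient = 8.6
Ratio = 2.209302
ln(ratio) = 0.792677
t = 0.792677 / 0.053 = 14.96 hours

14.96


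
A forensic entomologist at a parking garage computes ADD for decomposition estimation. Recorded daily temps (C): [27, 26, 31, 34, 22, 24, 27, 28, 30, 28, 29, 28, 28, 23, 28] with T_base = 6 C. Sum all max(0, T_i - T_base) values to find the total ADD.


Computing ADD day by day:
Day 1: max(0, 27 - 6) = 21
Day 2: max(0, 26 - 6) = 20
Day 3: max(0, 31 - 6) = 25
Day 4: max(0, 34 - 6) = 28
Day 5: max(0, 22 - 6) = 16
Day 6: max(0, 24 - 6) = 18
Day 7: max(0, 27 - 6) = 21
Day 8: max(0, 28 - 6) = 22
Day 9: max(0, 30 - 6) = 24
Day 10: max(0, 28 - 6) = 22
Day 11: max(0, 29 - 6) = 23
Day 12: max(0, 28 - 6) = 22
Day 13: max(0, 28 - 6) = 22
Day 14: max(0, 23 - 6) = 17
Day 15: max(0, 28 - 6) = 22
Total ADD = 323

323


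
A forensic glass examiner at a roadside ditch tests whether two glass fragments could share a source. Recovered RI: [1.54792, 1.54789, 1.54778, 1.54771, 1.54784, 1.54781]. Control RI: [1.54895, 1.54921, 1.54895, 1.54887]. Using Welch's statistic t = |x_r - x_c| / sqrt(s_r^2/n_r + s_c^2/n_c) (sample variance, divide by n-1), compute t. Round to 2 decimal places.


Welch's t-criterion for glass RI comparison:
Recovered mean = sum / n_r = 9.28695 / 6 = 1.547825
Control mean = sum / n_c = 6.19598 / 4 = 1.548995
Recovered sample variance s_r^2 = 5.79e-09
Control sample variance s_c^2 = 2.19667e-08
Welch SE (unpooled) = sqrt(s_r^2/n_r + s_c^2/n_c) = sqrt(9.65e-10 + 5.49167e-09) = sqrt(6.45667e-09) = 8.03534e-05
|mean_r - mean_c| = 0.00117
t = 0.00117 / 8.03534e-05 = 14.56

14.56


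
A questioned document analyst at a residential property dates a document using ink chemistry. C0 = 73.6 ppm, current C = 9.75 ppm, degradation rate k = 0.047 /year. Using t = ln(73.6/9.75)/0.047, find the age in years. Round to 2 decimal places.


Document age estimation:
C0/C = 73.6 / 9.75 = 7.548718
ln(C0/C) = 2.021378
t = 2.021378 / 0.047 = 43.01 years

43.01


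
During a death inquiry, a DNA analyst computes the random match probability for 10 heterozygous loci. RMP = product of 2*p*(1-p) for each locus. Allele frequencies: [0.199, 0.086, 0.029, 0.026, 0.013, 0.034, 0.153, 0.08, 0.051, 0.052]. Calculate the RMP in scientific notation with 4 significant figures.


Computing RMP for 10 loci:
Locus 1: 2 * 0.199 * 0.801 = 0.318798
Locus 2: 2 * 0.086 * 0.914 = 0.157208
Locus 3: 2 * 0.029 * 0.971 = 0.056318
Locus 4: 2 * 0.026 * 0.974 = 0.050648
Locus 5: 2 * 0.013 * 0.987 = 0.025662
Locus 6: 2 * 0.034 * 0.966 = 0.065688
Locus 7: 2 * 0.153 * 0.847 = 0.259182
Locus 8: 2 * 0.08 * 0.92 = 0.1472
Locus 9: 2 * 0.051 * 0.949 = 0.096798
Locus 10: 2 * 0.052 * 0.948 = 0.098592
RMP = 8.774e-11

8.774e-11


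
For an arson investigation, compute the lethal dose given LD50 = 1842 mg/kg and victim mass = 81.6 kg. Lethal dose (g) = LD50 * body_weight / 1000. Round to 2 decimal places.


Lethal dose calculation:
Lethal dose = LD50 * body_weight / 1000
= 1842 * 81.6 / 1000
= 150307.2 / 1000
= 150.31 g

150.31


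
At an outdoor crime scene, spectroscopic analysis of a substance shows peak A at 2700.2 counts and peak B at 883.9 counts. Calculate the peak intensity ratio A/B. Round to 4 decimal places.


Spectral peak ratio:
Peak A = 2700.2 counts
Peak B = 883.9 counts
Ratio = 2700.2 / 883.9 = 3.0549

3.0549


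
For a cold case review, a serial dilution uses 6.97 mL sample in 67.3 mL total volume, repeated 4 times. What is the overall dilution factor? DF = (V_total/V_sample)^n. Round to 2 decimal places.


Dilution factor calculation:
Single dilution = V_total / V_sample = 67.3 / 6.97 ≈ 9.655667
Number of dilutions = 4
Total DF = (67.3 / 6.97)^4 (full precision, rounded at the end) = 8692.19

8692.19


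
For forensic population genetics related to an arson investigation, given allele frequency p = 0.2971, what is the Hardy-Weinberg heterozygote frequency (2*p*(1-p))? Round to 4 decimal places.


Hardy-Weinberg heterozygote frequency:
q = 1 - p = 1 - 0.2971 = 0.7029
2pq = 2 * 0.2971 * 0.7029 = 0.4177

0.4177


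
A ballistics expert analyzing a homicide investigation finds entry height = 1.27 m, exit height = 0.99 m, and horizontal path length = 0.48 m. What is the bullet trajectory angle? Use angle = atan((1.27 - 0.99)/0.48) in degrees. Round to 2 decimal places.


Bullet trajectory angle:
Height difference = 1.27 - 0.99 = 0.28 m
angle = atan(0.28 / 0.48)
angle = atan(0.583333)
angle = 30.26 degrees

30.26


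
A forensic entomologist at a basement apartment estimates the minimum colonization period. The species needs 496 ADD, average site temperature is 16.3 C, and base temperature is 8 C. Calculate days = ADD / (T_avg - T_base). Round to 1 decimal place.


Insect development time:
Effective temperature = avg_temp - T_base = 16.3 - 8 = 8.3 C
Days = ADD / effective_temp = 496 / 8.3 = 59.8 days

59.8


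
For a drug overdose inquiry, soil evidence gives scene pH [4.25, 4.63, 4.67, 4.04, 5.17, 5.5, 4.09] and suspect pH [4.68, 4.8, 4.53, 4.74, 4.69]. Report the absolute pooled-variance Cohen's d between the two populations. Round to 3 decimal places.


Pooled-variance Cohen's d for soil pH comparison:
Scene mean = 32.35 / 7 = 4.621429
Suspect mean = 23.44 / 5 = 4.688
Scene sample variance s_s^2 = 0.305614
Suspect sample variance s_c^2 = 0.01007
Pooled variance = ((n_s-1)*s_s^2 + (n_c-1)*s_c^2) / (n_s + n_c - 2) = 0.187397
Pooled SD = sqrt(0.187397) = 0.432894
Mean difference = -0.066571
|d| = |-0.066571| / 0.432894 = 0.154

0.154


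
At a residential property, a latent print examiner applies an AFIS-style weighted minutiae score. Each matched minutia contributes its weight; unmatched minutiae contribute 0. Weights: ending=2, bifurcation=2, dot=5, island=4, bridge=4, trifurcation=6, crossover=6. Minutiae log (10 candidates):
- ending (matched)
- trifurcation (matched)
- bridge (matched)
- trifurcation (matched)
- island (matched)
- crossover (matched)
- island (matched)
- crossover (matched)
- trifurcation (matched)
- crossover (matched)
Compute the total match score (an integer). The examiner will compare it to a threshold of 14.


Weighted minutiae match score:
  ending: matched, +2 (running total 2)
  trifurcation: matched, +6 (running total 8)
  bridge: matched, +4 (running total 12)
  trifurcation: matched, +6 (running total 18)
  island: matched, +4 (running total 22)
  crossover: matched, +6 (running total 28)
  island: matched, +4 (running total 32)
  crossover: matched, +6 (running total 38)
  trifurcation: matched, +6 (running total 44)
  crossover: matched, +6 (running total 50)
Total score = 50
Threshold = 14; verdict = identification

50


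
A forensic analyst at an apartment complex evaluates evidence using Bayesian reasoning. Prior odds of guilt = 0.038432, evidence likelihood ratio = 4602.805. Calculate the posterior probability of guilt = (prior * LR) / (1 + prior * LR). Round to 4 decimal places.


Bayesian evidence evaluation:
Posterior odds = prior_odds * LR = 0.038432 * 4602.805 = 176.895
Posterior probability = posterior_odds / (1 + posterior_odds)
= 176.895 / (1 + 176.895)
= 176.895 / 177.895
= 0.9944

0.9944


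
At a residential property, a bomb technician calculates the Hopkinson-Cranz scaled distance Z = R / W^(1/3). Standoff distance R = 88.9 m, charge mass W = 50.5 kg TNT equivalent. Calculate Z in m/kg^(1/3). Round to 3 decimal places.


Scaled distance calculation:
W^(1/3) = 50.5^(1/3) = 3.696271
Z = R / W^(1/3) = 88.9 / 3.696271
Z = 24.051 m/kg^(1/3)

24.051


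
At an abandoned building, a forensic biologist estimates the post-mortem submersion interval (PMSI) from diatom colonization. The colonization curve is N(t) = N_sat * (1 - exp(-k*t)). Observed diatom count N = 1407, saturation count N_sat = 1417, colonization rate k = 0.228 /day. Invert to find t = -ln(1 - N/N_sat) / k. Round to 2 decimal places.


PMSI from diatom colonization curve:
N / N_sat = 1407 / 1417 = 0.992943
1 - N/N_sat = 0.007057
ln(1 - N/N_sat) = -4.953735
t = -ln(1 - N/N_sat) / k = -(-4.953735) / 0.228 = 21.73 days

21.73


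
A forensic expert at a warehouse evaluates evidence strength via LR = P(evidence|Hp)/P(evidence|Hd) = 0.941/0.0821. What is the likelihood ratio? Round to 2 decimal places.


Likelihood ratio calculation:
LR = P(E|Hp) / P(E|Hd)
LR = 0.941 / 0.0821
LR = 11.46

11.46


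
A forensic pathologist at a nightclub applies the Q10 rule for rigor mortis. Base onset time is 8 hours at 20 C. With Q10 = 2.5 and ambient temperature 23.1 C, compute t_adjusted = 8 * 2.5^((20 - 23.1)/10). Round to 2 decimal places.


Rigor mortis time adjustment:
Exponent = (T_ref - T_actual) / 10 = (20 - 23.1) / 10 = -0.31
Q10 factor = 2.5^-0.31 = 0.75273
t_adjusted = 8 * 0.75273 = 6.02 hours

6.02


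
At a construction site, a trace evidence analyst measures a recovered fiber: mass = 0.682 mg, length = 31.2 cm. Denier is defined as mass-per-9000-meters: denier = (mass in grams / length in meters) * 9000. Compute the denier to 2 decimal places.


Denier calculation:
Mass in grams = 0.682 mg / 1000 = 0.000682 g
Length in meters = 31.2 cm / 100 = 0.312 m
Linear density = mass / length = 0.000682 / 0.312 = 0.0021859 g/m
Denier = (g/m) * 9000 = 0.0021859 * 9000 = 19.67

19.67


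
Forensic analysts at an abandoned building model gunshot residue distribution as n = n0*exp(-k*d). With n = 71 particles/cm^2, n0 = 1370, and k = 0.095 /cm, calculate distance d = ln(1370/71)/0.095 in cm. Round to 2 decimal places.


GSR distance calculation:
n0/n = 1370 / 71 = 19.295775
ln(n0/n) = 2.959886
d = 2.959886 / 0.095 = 31.16 cm

31.16


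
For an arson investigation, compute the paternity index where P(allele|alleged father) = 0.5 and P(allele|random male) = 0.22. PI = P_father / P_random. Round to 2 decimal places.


Paternity Index calculation:
PI = P(allele|father) / P(allele|random)
PI = 0.5 / 0.22
PI = 2.27

2.27


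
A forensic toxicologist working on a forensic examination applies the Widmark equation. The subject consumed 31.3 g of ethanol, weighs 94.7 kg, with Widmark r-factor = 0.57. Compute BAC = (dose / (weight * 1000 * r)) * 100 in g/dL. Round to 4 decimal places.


Applying the Widmark formula:
BAC = (dose_g / (body_wt * 1000 * r)) * 100
Denominator = 94.7 * 1000 * 0.57 = 53979
BAC = (31.3 / 53979) * 100
BAC = 0.0580 g/dL

0.0580


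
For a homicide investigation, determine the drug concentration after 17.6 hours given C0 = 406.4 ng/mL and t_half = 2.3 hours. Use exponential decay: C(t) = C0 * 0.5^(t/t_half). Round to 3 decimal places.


Drug concentration decay:
Number of half-lives = t / t_half = 17.6 / 2.3 = 7.652174
Decay factor = 0.5^7.652174 = 0.00497126
C(t) = 406.4 * 0.00497126 = 2.020 ng/mL

2.020


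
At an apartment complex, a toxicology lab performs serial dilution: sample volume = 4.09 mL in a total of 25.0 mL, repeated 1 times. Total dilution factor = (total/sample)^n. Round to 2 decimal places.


Dilution factor calculation:
Single dilution = V_total / V_sample = 25.0 / 4.09 ≈ 6.112469
Number of dilutions = 1
Total DF = (25.0 / 4.09)^1 (full precision, rounded at the end) = 6.11

6.11


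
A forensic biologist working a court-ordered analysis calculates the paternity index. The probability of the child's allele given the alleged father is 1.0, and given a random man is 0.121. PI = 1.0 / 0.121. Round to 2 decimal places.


Paternity Index calculation:
PI = P(allele|father) / P(allele|random)
PI = 1.0 / 0.121
PI = 8.26

8.26


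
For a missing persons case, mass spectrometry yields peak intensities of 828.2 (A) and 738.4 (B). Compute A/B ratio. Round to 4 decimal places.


Spectral peak ratio:
Peak A = 828.2 counts
Peak B = 738.4 counts
Ratio = 828.2 / 738.4 = 1.1216

1.1216


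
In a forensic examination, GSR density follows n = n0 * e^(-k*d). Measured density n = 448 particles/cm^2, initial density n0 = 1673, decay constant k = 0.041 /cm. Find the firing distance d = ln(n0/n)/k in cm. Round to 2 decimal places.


GSR distance calculation:
n0/n = 1673 / 448 = 3.734375
ln(n0/n) = 1.31758
d = 1.31758 / 0.041 = 32.14 cm

32.14


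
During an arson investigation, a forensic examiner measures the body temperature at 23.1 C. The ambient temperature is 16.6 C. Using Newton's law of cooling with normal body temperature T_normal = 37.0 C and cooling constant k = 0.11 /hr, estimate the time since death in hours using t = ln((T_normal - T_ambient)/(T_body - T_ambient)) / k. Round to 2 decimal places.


Using Newton's law of cooling:
t = ln((T_normal - T_ambient) / (T_body - T_ambient)) / k
T_normal - T_ambient = 20.4
T_body - T_ambient = 6.5
Ratio = 3.138462
ln(ratio) = 1.143733
t = 1.143733 / 0.11 = 10.40 hours

10.40


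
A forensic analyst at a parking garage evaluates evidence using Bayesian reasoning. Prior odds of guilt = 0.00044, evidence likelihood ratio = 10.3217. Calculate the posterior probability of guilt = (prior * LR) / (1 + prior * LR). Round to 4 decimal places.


Bayesian evidence evaluation:
Posterior odds = prior_odds * LR = 0.00044 * 10.3217 = 0.004541548
Posterior probability = posterior_odds / (1 + posterior_odds)
= 0.004541548 / (1 + 0.004541548)
= 0.004541548 / 1.004541548
= 0.0045

0.0045


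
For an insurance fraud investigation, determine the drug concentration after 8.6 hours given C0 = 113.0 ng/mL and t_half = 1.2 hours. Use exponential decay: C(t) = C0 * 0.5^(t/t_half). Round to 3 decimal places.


Drug concentration decay:
Number of half-lives = t / t_half = 8.6 / 1.2 = 7.166667
Decay factor = 0.5^7.166667 = 0.00696014
C(t) = 113.0 * 0.00696014 = 0.786 ng/mL

0.786


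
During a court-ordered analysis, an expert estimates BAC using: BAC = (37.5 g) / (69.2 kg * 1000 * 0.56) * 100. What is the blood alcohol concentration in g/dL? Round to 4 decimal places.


Applying the Widmark formula:
BAC = (dose_g / (body_wt * 1000 * r)) * 100
Denominator = 69.2 * 1000 * 0.56 = 38752
BAC = (37.5 / 38752) * 100
BAC = 0.0968 g/dL

0.0968


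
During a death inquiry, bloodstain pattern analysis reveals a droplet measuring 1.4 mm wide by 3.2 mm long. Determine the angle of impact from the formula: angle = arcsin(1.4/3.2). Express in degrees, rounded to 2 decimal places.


Blood spatter impact angle calculation:
width / length = 1.4 / 3.2 = 0.4375
angle = arcsin(0.4375)
angle = 25.94 degrees

25.94


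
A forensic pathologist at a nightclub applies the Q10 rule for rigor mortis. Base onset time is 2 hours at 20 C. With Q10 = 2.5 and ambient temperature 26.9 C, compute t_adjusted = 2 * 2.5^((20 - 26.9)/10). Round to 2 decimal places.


Rigor mortis time adjustment:
Exponent = (T_ref - T_actual) / 10 = (20 - 26.9) / 10 = -0.69
Q10 factor = 2.5^-0.69 = 0.5314
t_adjusted = 2 * 0.5314 = 1.06 hours

1.06


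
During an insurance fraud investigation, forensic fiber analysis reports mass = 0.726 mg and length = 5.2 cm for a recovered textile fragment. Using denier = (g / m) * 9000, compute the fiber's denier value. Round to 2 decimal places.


Denier calculation:
Mass in grams = 0.726 mg / 1000 = 0.000726 g
Length in meters = 5.2 cm / 100 = 0.052 m
Linear density = mass / length = 0.000726 / 0.052 = 0.01396154 g/m
Denier = (g/m) * 9000 = 0.01396154 * 9000 = 125.65

125.65


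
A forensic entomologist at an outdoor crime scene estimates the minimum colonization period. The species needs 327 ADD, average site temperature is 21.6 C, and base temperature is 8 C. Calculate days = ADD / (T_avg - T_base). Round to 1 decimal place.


Insect development time:
Effective temperature = avg_temp - T_base = 21.6 - 8 = 13.6 C
Days = ADD / effective_temp = 327 / 13.6 = 24.0 days

24.0


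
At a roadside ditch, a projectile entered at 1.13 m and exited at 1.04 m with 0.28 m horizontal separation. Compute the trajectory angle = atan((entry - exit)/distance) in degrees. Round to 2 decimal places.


Bullet trajectory angle:
Height difference = 1.13 - 1.04 = 0.09 m
angle = atan(0.09 / 0.28)
angle = atan(0.321429)
angle = 17.82 degrees

17.82


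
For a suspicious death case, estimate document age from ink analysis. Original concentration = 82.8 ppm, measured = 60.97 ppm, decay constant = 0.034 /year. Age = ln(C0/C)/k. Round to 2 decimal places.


Document age estimation:
C0/C = 82.8 / 60.97 = 1.358045
ln(C0/C) = 0.306046
t = 0.306046 / 0.034 = 9.00 years

9.00


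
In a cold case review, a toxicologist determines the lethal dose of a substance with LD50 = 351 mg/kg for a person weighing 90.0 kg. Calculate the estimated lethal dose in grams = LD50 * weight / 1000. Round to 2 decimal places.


Lethal dose calculation:
Lethal dose = LD50 * body_weight / 1000
= 351 * 90.0 / 1000
= 31590 / 1000
= 31.59 g

31.59


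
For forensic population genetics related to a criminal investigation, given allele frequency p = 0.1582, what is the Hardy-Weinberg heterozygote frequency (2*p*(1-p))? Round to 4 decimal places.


Hardy-Weinberg heterozygote frequency:
q = 1 - p = 1 - 0.1582 = 0.8418
2pq = 2 * 0.1582 * 0.8418 = 0.2663

0.2663


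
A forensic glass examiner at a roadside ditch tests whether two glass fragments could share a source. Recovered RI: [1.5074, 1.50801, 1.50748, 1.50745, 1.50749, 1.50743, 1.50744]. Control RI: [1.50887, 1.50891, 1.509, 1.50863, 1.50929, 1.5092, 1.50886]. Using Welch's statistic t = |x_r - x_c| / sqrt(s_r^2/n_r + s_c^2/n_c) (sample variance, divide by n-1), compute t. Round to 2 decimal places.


Welch's t-criterion for glass RI comparison:
Recovered mean = sum / n_r = 10.5527 / 7 = 1.5075286
Control mean = sum / n_c = 10.56276 / 7 = 1.5089657
Recovered sample variance s_r^2 = 4.5981e-08
Control sample variance s_c^2 = 4.95619e-08
Welch SE (unpooled) = sqrt(s_r^2/n_r + s_c^2/n_c) = sqrt(6.56871e-09 + 7.08027e-09) = sqrt(1.3649e-08) = 0.000116829
|mean_r - mean_c| = 0.00143714
t = 0.00143714 / 0.000116829 = 12.30

12.30


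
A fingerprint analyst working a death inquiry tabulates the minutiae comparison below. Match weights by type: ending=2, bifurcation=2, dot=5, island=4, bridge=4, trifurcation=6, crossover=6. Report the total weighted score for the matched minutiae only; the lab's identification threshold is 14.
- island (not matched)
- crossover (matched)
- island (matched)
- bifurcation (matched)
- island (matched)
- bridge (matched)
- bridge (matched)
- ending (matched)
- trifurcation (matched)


Weighted minutiae match score:
  island: not matched, +0
  crossover: matched, +6 (running total 6)
  island: matched, +4 (running total 10)
  bifurcation: matched, +2 (running total 12)
  island: matched, +4 (running total 16)
  bridge: matched, +4 (running total 20)
  bridge: matched, +4 (running total 24)
  ending: matched, +2 (running total 26)
  trifurcation: matched, +6 (running total 32)
Total score = 32
Threshold = 14; verdict = identification

32


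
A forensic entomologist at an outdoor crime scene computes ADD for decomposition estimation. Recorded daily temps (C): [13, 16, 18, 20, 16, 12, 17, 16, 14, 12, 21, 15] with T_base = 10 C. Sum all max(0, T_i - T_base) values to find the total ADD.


Computing ADD day by day:
Day 1: max(0, 13 - 10) = 3
Day 2: max(0, 16 - 10) = 6
Day 3: max(0, 18 - 10) = 8
Day 4: max(0, 20 - 10) = 10
Day 5: max(0, 16 - 10) = 6
Day 6: max(0, 12 - 10) = 2
Day 7: max(0, 17 - 10) = 7
Day 8: max(0, 16 - 10) = 6
Day 9: max(0, 14 - 10) = 4
Day 10: max(0, 12 - 10) = 2
Day 11: max(0, 21 - 10) = 11
Day 12: max(0, 15 - 10) = 5
Total ADD = 70

70


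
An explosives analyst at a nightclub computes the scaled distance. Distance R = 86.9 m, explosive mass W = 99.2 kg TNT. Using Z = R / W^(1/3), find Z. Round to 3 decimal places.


Scaled distance calculation:
W^(1/3) = 99.2^(1/3) = 4.629178
Z = R / W^(1/3) = 86.9 / 4.629178
Z = 18.772 m/kg^(1/3)

18.772


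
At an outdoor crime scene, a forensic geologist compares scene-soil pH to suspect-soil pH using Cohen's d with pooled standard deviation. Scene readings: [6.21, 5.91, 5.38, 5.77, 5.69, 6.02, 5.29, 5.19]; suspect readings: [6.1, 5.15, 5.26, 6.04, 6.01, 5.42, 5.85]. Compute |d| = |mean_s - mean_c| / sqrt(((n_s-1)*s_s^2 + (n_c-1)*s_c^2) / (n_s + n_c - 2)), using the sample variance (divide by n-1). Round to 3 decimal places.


Pooled-variance Cohen's d for soil pH comparison:
Scene mean = 45.46 / 8 = 5.6825
Suspect mean = 39.83 / 7 = 5.69
Scene sample variance s_s^2 = 0.13425
Suspect sample variance s_c^2 = 0.161333
Pooled variance = ((n_s-1)*s_s^2 + (n_c-1)*s_c^2) / (n_s + n_c - 2) = 0.14675
Pooled SD = sqrt(0.14675) = 0.38308
Mean difference = -0.0075
|d| = |-0.0075| / 0.38308 = 0.020

0.020


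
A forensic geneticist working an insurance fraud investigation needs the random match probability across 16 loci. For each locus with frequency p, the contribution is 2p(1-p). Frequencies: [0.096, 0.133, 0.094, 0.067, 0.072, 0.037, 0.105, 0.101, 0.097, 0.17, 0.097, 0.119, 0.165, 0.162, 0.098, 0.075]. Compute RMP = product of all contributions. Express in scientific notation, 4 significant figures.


Computing RMP for 16 loci:
Locus 1: 2 * 0.096 * 0.904 = 0.173568
Locus 2: 2 * 0.133 * 0.867 = 0.230622
Locus 3: 2 * 0.094 * 0.906 = 0.170328
Locus 4: 2 * 0.067 * 0.933 = 0.125022
Locus 5: 2 * 0.072 * 0.928 = 0.133632
Locus 6: 2 * 0.037 * 0.963 = 0.071262
Locus 7: 2 * 0.105 * 0.895 = 0.18795
Locus 8: 2 * 0.101 * 0.899 = 0.181598
Locus 9: 2 * 0.097 * 0.903 = 0.175182
Locus 10: 2 * 0.17 * 0.83 = 0.2822
Locus 11: 2 * 0.097 * 0.903 = 0.175182
Locus 12: 2 * 0.119 * 0.881 = 0.209678
Locus 13: 2 * 0.165 * 0.835 = 0.27555
Locus 14: 2 * 0.162 * 0.838 = 0.271512
Locus 15: 2 * 0.098 * 0.902 = 0.176792
Locus 16: 2 * 0.075 * 0.925 = 0.13875
RMP = 9.233e-13

9.233e-13


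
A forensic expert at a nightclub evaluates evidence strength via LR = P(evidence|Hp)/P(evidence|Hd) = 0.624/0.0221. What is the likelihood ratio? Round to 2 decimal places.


Likelihood ratio calculation:
LR = P(E|Hp) / P(E|Hd)
LR = 0.624 / 0.0221
LR = 28.24

28.24


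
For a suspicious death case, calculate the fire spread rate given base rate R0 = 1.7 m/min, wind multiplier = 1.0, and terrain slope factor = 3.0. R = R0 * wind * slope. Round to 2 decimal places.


Fire spread rate calculation:
R = R0 * wind_factor * slope_factor
= 1.7 * 1.0 * 3.0
= 1.7 * 3.0
= 5.10 m/min

5.10


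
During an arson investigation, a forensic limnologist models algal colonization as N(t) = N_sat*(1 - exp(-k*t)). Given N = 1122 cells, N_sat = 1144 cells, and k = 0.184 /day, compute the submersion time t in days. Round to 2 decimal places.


PMSI from diatom colonization curve:
N / N_sat = 1122 / 1144 = 0.980769
1 - N/N_sat = 0.019231
ln(1 - N/N_sat) = -3.951232
t = -ln(1 - N/N_sat) / k = -(-3.951232) / 0.184 = 21.47 days

21.47


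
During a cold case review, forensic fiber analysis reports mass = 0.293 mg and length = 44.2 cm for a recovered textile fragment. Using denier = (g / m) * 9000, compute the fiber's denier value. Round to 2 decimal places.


Denier calculation:
Mass in grams = 0.293 mg / 1000 = 0.000293 g
Length in meters = 44.2 cm / 100 = 0.442 m
Linear density = mass / length = 0.000293 / 0.442 = 0.0006629 g/m
Denier = (g/m) * 9000 = 0.0006629 * 9000 = 5.97

5.97


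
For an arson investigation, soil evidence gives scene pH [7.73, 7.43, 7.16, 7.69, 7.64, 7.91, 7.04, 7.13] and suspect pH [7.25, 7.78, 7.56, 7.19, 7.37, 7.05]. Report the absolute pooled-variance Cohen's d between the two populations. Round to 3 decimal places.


Pooled-variance Cohen's d for soil pH comparison:
Scene mean = 59.73 / 8 = 7.46625
Suspect mean = 44.2 / 6 = 7.366667
Scene sample variance s_s^2 = 0.105227
Suspect sample variance s_c^2 = 0.070667
Pooled variance = ((n_s-1)*s_s^2 + (n_c-1)*s_c^2) / (n_s + n_c - 2) = 0.090827
Pooled SD = sqrt(0.090827) = 0.301375
Mean difference = 0.099583
|d| = |0.099583| / 0.301375 = 0.330

0.330


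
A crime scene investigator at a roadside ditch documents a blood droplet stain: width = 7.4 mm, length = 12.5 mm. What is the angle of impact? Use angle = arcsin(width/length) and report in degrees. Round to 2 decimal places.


Blood spatter impact angle calculation:
width / length = 7.4 / 12.5 = 0.592
angle = arcsin(0.592)
angle = 36.30 degrees

36.30


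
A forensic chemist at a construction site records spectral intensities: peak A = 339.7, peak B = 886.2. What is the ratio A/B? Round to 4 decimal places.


Spectral peak ratio:
Peak A = 339.7 counts
Peak B = 886.2 counts
Ratio = 339.7 / 886.2 = 0.3833

0.3833


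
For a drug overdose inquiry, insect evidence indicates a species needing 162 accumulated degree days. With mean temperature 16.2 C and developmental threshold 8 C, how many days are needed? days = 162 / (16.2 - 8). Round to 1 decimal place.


Insect development time:
Effective temperature = avg_temp - T_base = 16.2 - 8 = 8.2 C
Days = ADD / effective_temp = 162 / 8.2 = 19.8 days

19.8


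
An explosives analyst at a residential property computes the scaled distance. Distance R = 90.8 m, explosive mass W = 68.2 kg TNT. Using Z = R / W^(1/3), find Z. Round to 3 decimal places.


Scaled distance calculation:
W^(1/3) = 68.2^(1/3) = 4.085653
Z = R / W^(1/3) = 90.8 / 4.085653
Z = 22.224 m/kg^(1/3)

22.224


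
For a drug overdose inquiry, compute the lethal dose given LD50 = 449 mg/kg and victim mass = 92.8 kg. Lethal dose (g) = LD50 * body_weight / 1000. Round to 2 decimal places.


Lethal dose calculation:
Lethal dose = LD50 * body_weight / 1000
= 449 * 92.8 / 1000
= 41667.2 / 1000
= 41.67 g

41.67


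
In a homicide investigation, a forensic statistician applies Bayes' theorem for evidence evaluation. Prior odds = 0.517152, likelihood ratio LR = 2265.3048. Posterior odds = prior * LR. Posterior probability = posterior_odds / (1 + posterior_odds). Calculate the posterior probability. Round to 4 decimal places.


Bayesian evidence evaluation:
Posterior odds = prior_odds * LR = 0.517152 * 2265.3048 = 1171.507
Posterior probability = posterior_odds / (1 + posterior_odds)
= 1171.507 / (1 + 1171.507)
= 1171.507 / 1172.507
= 0.9991

0.9991


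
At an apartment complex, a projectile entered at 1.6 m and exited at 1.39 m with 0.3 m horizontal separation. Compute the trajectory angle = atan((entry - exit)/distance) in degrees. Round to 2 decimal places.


Bullet trajectory angle:
Height difference = 1.6 - 1.39 = 0.21 m
angle = atan(0.21 / 0.3)
angle = atan(0.7)
angle = 34.99 degrees

34.99


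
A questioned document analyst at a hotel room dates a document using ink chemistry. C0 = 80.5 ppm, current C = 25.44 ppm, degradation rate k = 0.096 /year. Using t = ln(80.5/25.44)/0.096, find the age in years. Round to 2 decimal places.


Document age estimation:
C0/C = 80.5 / 25.44 = 3.164308
ln(C0/C) = 1.151934
t = 1.151934 / 0.096 = 12.00 years

12.00


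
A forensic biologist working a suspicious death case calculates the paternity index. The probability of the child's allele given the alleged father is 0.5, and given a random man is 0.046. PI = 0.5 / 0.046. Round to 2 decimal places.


Paternity Index calculation:
PI = P(allele|father) / P(allele|random)
PI = 0.5 / 0.046
PI = 10.87

10.87


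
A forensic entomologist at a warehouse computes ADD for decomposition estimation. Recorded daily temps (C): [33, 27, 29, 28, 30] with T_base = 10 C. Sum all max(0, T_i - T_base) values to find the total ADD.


Computing ADD day by day:
Day 1: max(0, 33 - 10) = 23
Day 2: max(0, 27 - 10) = 17
Day 3: max(0, 29 - 10) = 19
Day 4: max(0, 28 - 10) = 18
Day 5: max(0, 30 - 10) = 20
Total ADD = 97

97


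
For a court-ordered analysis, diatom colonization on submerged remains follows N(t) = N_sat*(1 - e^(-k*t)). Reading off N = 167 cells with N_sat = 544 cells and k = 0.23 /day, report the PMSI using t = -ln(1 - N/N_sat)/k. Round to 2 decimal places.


PMSI from diatom colonization curve:
N / N_sat = 167 / 544 = 0.306985
1 - N/N_sat = 0.693015
ln(1 - N/N_sat) = -0.366704
t = -ln(1 - N/N_sat) / k = -(-0.366704) / 0.23 = 1.59 days

1.59


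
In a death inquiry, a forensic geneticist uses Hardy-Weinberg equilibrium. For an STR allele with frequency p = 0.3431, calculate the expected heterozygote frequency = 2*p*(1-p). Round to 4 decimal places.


Hardy-Weinberg heterozygote frequency:
q = 1 - p = 1 - 0.3431 = 0.6569
2pq = 2 * 0.3431 * 0.6569 = 0.4508

0.4508


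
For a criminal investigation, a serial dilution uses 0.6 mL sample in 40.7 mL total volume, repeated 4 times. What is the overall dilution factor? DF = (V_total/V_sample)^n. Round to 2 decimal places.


Dilution factor calculation:
Single dilution = V_total / V_sample = 40.7 / 0.6 ≈ 67.833333
Number of dilutions = 4
Total DF = (40.7 / 0.6)^4 (full precision, rounded at the end) = 21172524.07

21172524.07


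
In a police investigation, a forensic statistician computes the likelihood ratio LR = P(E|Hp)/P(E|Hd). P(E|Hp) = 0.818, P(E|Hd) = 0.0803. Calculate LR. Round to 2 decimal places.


Likelihood ratio calculation:
LR = P(E|Hp) / P(E|Hd)
LR = 0.818 / 0.0803
LR = 10.19

10.19


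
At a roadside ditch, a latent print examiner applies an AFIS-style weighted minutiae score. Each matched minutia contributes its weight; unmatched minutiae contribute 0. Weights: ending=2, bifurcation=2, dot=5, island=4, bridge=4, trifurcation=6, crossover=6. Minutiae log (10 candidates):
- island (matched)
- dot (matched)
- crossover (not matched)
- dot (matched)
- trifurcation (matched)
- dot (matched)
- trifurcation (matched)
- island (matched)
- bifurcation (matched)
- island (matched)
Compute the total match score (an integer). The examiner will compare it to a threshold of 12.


Weighted minutiae match score:
  island: matched, +4 (running total 4)
  dot: matched, +5 (running total 9)
  crossover: not matched, +0
  dot: matched, +5 (running total 14)
  trifurcation: matched, +6 (running total 20)
  dot: matched, +5 (running total 25)
  trifurcation: matched, +6 (running total 31)
  island: matched, +4 (running total 35)
  bifurcation: matched, +2 (running total 37)
  island: matched, +4 (running total 41)
Total score = 41
Threshold = 12; verdict = identification

41


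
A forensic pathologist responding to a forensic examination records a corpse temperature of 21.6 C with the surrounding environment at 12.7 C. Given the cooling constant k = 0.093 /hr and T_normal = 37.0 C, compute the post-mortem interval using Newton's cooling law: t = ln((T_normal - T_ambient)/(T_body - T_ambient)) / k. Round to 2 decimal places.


Using Newton's law of cooling:
t = ln((T_normal - T_ambient) / (T_body - T_ambient)) / k
T_normal - T_ambient = 24.3
T_body - T_ambient = 8.9
Ratio = 2.730337
ln(ratio) = 1.004425
t = 1.004425 / 0.093 = 10.80 hours

10.80


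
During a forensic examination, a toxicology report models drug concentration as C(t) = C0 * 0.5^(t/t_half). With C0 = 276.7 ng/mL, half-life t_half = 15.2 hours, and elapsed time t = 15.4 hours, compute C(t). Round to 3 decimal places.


Drug concentration decay:
Number of half-lives = t / t_half = 15.4 / 15.2 = 1.013158
Decay factor = 0.5^1.013158 = 0.49546052
C(t) = 276.7 * 0.49546052 = 137.094 ng/mL

137.094


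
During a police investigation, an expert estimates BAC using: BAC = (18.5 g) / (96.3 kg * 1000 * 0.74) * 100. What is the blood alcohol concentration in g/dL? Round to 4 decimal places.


Applying the Widmark formula:
BAC = (dose_g / (body_wt * 1000 * r)) * 100
Denominator = 96.3 * 1000 * 0.74 = 71262
BAC = (18.5 / 71262) * 100
BAC = 0.0260 g/dL

0.0260


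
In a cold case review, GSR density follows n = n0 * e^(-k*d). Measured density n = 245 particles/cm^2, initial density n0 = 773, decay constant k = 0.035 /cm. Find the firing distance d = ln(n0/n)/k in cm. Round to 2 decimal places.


GSR distance calculation:
n0/n = 773 / 245 = 3.155102
ln(n0/n) = 1.149021
d = 1.149021 / 0.035 = 32.83 cm

32.83


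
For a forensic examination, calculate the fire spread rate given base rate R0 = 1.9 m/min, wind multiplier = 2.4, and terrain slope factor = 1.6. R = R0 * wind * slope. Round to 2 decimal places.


Fire spread rate calculation:
R = R0 * wind_factor * slope_factor
= 1.9 * 2.4 * 1.6
= 4.56 * 1.6
= 7.30 m/min

7.30


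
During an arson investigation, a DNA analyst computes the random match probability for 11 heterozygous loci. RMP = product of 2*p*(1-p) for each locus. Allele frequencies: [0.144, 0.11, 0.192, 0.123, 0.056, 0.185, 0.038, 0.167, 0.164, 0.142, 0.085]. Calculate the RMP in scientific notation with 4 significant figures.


Computing RMP for 11 loci:
Locus 1: 2 * 0.144 * 0.856 = 0.246528
Locus 2: 2 * 0.11 * 0.89 = 0.1958
Locus 3: 2 * 0.192 * 0.808 = 0.310272
Locus 4: 2 * 0.123 * 0.877 = 0.215742
Locus 5: 2 * 0.056 * 0.944 = 0.105728
Locus 6: 2 * 0.185 * 0.815 = 0.30155
Locus 7: 2 * 0.038 * 0.962 = 0.073112
Locus 8: 2 * 0.167 * 0.833 = 0.278222
Locus 9: 2 * 0.164 * 0.836 = 0.274208
Locus 10: 2 * 0.142 * 0.858 = 0.243672
Locus 11: 2 * 0.085 * 0.915 = 0.15555
RMP = 2.178e-08

2.178e-08


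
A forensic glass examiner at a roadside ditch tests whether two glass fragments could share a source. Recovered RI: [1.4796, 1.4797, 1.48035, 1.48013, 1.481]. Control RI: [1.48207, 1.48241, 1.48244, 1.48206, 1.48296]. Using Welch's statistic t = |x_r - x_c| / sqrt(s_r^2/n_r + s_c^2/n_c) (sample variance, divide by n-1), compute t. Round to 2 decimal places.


Welch's t-criterion for glass RI comparison:
Recovered mean = sum / n_r = 7.40078 / 5 = 1.480156
Control mean = sum / n_c = 7.41194 / 5 = 1.482388
Recovered sample variance s_r^2 = 3.1693e-07
Control sample variance s_c^2 = 1.3477e-07
Welch SE (unpooled) = sqrt(s_r^2/n_r + s_c^2/n_c) = sqrt(6.3386e-08 + 2.6954e-08) = sqrt(9.034e-08) = 0.000300566
|mean_r - mean_c| = 0.002232
t = 0.002232 / 0.000300566 = 7.43

7.43


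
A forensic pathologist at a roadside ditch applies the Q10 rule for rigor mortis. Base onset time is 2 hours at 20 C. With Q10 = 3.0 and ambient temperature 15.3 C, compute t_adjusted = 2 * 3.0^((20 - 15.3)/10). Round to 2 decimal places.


Rigor mortis time adjustment:
Exponent = (T_ref - T_actual) / 10 = (20 - 15.3) / 10 = 0.47
Q10 factor = 3.0^0.47 = 1.6759
t_adjusted = 2 * 1.6759 = 3.35 hours

3.35


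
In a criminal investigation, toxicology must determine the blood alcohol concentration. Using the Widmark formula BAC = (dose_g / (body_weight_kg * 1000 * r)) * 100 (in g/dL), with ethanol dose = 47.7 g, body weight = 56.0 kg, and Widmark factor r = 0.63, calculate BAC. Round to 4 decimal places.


Applying the Widmark formula:
BAC = (dose_g / (body_wt * 1000 * r)) * 100
Denominator = 56.0 * 1000 * 0.63 = 35280
BAC = (47.7 / 35280) * 100
BAC = 0.1352 g/dL

0.1352


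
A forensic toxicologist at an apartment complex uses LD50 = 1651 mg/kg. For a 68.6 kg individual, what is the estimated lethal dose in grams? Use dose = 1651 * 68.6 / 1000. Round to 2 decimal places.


Lethal dose calculation:
Lethal dose = LD50 * body_weight / 1000
= 1651 * 68.6 / 1000
= 113258.6 / 1000
= 113.26 g

113.26


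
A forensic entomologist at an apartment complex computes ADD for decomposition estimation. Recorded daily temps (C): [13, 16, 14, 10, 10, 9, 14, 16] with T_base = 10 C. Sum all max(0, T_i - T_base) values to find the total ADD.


Computing ADD day by day:
Day 1: max(0, 13 - 10) = 3
Day 2: max(0, 16 - 10) = 6
Day 3: max(0, 14 - 10) = 4
Day 4: max(0, 10 - 10) = 0
Day 5: max(0, 10 - 10) = 0
Day 6: max(0, 9 - 10) = 0
Day 7: max(0, 14 - 10) = 4
Day 8: max(0, 16 - 10) = 6
Total ADD = 23

23


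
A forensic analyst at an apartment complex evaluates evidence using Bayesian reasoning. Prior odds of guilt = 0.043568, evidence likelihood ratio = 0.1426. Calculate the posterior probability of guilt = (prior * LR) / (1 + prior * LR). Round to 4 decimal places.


Bayesian evidence evaluation:
Posterior odds = prior_odds * LR = 0.043568 * 0.1426 = 0.006212797
Posterior probability = posterior_odds / (1 + posterior_odds)
= 0.006212797 / (1 + 0.006212797)
= 0.006212797 / 1.006212797
= 0.0062

0.0062


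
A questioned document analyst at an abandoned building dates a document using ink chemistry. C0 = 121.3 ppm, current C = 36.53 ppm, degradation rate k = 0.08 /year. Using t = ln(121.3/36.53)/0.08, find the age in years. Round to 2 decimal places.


Document age estimation:
C0/C = 121.3 / 36.53 = 3.320558
ln(C0/C) = 1.200133
t = 1.200133 / 0.08 = 15.00 years

15.00


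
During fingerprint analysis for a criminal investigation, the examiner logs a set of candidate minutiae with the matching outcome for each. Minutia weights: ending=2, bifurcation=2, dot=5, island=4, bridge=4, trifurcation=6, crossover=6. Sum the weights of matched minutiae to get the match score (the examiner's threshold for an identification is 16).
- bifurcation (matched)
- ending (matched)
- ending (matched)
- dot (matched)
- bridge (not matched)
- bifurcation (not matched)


Weighted minutiae match score:
  bifurcation: matched, +2 (running total 2)
  ending: matched, +2 (running total 4)
  ending: matched, +2 (running total 6)
  dot: matched, +5 (running total 11)
  bridge: not matched, +0
  bifurcation: not matched, +0
Total score = 11
Threshold = 16; verdict = inconclusive

11


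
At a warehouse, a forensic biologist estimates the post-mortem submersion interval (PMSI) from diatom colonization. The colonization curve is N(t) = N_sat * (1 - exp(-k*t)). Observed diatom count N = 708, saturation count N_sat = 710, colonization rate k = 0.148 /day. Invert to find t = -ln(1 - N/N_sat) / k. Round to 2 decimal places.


PMSI from diatom colonization curve:
N / N_sat = 708 / 710 = 0.997183
1 - N/N_sat = 0.002817
ln(1 - N/N_sat) = -5.872083
t = -ln(1 - N/N_sat) / k = -(-5.872083) / 0.148 = 39.68 days

39.68


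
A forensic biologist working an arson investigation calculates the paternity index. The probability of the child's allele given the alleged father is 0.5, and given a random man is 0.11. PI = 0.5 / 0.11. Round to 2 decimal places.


Paternity Index calculation:
PI = P(allele|father) / P(allele|random)
PI = 0.5 / 0.11
PI = 4.55

4.55


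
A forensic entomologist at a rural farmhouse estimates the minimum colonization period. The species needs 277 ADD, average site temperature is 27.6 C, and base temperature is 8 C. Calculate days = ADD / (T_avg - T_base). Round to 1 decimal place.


Insect development time:
Effective temperature = avg_temp - T_base = 27.6 - 8 = 19.6 C
Days = ADD / effective_temp = 277 / 19.6 = 14.1 days

14.1


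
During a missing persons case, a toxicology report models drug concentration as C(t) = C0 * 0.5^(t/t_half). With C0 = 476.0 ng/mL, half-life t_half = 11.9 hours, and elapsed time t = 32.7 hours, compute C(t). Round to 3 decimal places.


Drug concentration decay:
Number of half-lives = t / t_half = 32.7 / 11.9 = 2.747899
Decay factor = 0.5^2.747899 = 0.14886753
C(t) = 476.0 * 0.14886753 = 70.861 ng/mL

70.861


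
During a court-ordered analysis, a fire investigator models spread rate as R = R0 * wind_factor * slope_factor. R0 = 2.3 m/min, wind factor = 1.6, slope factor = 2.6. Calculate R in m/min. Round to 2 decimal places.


Fire spread rate calculation:
R = R0 * wind_factor * slope_factor
= 2.3 * 1.6 * 2.6
= 3.68 * 2.6
= 9.57 m/min

9.57
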